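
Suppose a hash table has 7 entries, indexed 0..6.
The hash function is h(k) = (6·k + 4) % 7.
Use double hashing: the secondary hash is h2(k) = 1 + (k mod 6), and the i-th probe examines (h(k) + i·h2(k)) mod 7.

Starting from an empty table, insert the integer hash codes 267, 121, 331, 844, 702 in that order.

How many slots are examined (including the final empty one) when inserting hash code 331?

Insert 267: h=3, slot 3 empty → index 3.
Insert 121: h=2, slot 2 empty → index 2.
Insert 331: h=2, h2=2, slot 2 occupied → index 4.
Insert 844: h=0, slot 0 empty → index 0.
Insert 702: h=2, h2=1, slots 2,3,4 occupied → index 5.
Table: [844, ., 121, 267, 331, 702, .]

2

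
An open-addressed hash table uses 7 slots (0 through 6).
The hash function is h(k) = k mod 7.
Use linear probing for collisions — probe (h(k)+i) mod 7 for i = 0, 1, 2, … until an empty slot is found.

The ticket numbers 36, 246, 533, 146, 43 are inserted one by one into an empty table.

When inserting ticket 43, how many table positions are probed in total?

36: h=1 -> slot 1
246: h=1, probe 1,2 -> slot 2
533: h=1, probe 1,2,3 -> slot 3
146: h=6 -> slot 6
43: h=1, probe 1,2,3,4 -> slot 4
Table: [_, 36, 246, 533, 43, _, 146]

4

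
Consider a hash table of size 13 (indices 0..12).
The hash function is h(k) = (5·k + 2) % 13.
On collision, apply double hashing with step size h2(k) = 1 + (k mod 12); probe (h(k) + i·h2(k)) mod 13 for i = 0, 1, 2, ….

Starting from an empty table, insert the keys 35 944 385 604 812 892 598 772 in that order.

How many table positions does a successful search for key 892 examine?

3

35: h=8 -> slot 8
944: h=3 -> slot 3
385: h=3, h2=2, probe 3,5 -> slot 5
604: h=6 -> slot 6
812: h=6, h2=9, probe 6,2 -> slot 2
892: h=3, h2=5, probe 3,8,0 -> slot 0
598: h=2, h2=11, probe 2,0,11 -> slot 11
772: h=1 -> slot 1
Table: [892, 772, 812, 944, —, 385, 604, —, 35, —, —, 598, —]
Lookup 892: h=3, h2=5, probe 3,8,0 → found at 0.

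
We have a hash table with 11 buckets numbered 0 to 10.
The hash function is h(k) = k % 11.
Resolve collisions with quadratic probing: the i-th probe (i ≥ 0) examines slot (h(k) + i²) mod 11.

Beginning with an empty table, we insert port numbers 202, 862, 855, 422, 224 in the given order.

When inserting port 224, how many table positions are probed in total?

5

202 hashes to 4; slot 4 is free => place at 4.
862 hashes to 4; 4 taken => place at 5.
855 hashes to 8; slot 8 is free => place at 8.
422 hashes to 4; 4,5,8 taken => place at 2.
224 hashes to 4; 4,5,8,2 taken => place at 9.
Table: [∅, ∅, 422, ∅, 202, 862, ∅, ∅, 855, 224, ∅]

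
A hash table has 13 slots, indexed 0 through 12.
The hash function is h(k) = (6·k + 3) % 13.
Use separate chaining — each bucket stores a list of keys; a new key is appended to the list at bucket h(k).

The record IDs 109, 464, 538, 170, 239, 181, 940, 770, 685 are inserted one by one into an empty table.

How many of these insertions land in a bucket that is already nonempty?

3

Insert 109: h=7, bucket 7 empty -> new chain.
Insert 464: h=5, bucket 5 empty -> new chain.
Insert 538: h=7, bucket 7 nonempty -> append to chain.
Insert 170: h=9, bucket 9 empty -> new chain.
Insert 239: h=7, bucket 7 nonempty -> append to chain.
Insert 181: h=10, bucket 10 empty -> new chain.
Insert 940: h=1, bucket 1 empty -> new chain.
Insert 770: h=8, bucket 8 empty -> new chain.
Insert 685: h=5, bucket 5 nonempty -> append to chain.
Final buckets:
0: —
1: 940
2: —
3: —
4: —
5: 464 -> 685
6: —
7: 109 -> 538 -> 239
8: 770
9: 170
10: 181
11: —
12: —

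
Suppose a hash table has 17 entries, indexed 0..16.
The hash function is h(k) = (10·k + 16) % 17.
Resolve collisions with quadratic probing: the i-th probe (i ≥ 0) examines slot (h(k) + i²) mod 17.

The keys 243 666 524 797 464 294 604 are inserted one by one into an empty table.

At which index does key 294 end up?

Insert 243: h=15, slot 15 empty -> index 15.
Insert 666: h=12, slot 12 empty -> index 12.
Insert 524: h=3, slot 3 empty -> index 3.
Insert 797: h=13, slot 13 empty -> index 13.
Insert 464: h=15, slot 15 occupied -> index 16.
Insert 294: h=15, slots 15,16 occupied -> index 2.
Insert 604: h=4, slot 4 empty -> index 4.
Table: [∅, ∅, 294, 524, 604, ∅, ∅, ∅, ∅, ∅, ∅, ∅, 666, 797, ∅, 243, 464]

2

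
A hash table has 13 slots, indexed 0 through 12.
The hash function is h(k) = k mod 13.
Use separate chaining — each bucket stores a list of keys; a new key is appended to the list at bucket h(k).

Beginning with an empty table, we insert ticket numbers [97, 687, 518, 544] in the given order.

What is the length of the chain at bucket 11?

Insert 97: h=6, bucket 6 empty → new chain.
Insert 687: h=11, bucket 11 empty → new chain.
Insert 518: h=11, bucket 11 nonempty → append to chain.
Insert 544: h=11, bucket 11 nonempty → append to chain.
Final buckets:
0: —
1: —
2: —
3: —
4: —
5: —
6: 97
7: —
8: —
9: —
10: —
11: 687 -> 518 -> 544
12: —

3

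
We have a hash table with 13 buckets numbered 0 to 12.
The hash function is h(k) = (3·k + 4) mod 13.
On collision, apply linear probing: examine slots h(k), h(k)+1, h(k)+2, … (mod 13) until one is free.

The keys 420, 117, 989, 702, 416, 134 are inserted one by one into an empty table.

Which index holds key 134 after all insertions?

8

Insert 420: h=3, slot 3 empty => index 3.
Insert 117: h=4, slot 4 empty => index 4.
Insert 989: h=7, slot 7 empty => index 7.
Insert 702: h=4, slot 4 occupied => index 5.
Insert 416: h=4, slots 4,5 occupied => index 6.
Insert 134: h=3, slots 3,4,5,6,7 occupied => index 8.
Table: [—, —, —, 420, 117, 702, 416, 989, 134, —, —, —, —]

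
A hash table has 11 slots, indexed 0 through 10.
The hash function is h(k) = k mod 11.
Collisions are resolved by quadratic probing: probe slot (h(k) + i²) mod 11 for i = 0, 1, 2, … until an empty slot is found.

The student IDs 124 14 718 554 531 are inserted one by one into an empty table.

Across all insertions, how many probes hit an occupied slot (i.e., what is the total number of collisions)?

124: h=3 -> slot 3
14: h=3, probe 3,4 -> slot 4
718: h=3, probe 3,4,7 -> slot 7
554: h=4, probe 4,5 -> slot 5
531: h=3, probe 3,4,7,1 -> slot 1
Table: [., 531, ., 124, 14, 554, ., 718, ., ., .]

7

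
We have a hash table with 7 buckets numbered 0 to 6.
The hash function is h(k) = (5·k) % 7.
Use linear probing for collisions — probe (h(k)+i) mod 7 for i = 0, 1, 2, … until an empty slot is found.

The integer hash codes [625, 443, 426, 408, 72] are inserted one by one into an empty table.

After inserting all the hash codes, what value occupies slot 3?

625

Insert 625: h=3, slot 3 empty → index 3.
Insert 443: h=3, slot 3 occupied → index 4.
Insert 426: h=2, slot 2 empty → index 2.
Insert 408: h=3, slots 3,4 occupied → index 5.
Insert 72: h=3, slots 3,4,5 occupied → index 6.
Table: [∅, ∅, 426, 625, 443, 408, 72]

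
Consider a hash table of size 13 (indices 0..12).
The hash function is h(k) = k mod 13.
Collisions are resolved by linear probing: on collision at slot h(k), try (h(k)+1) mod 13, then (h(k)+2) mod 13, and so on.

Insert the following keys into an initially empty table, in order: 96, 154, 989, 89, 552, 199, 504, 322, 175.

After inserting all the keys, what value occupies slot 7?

96: h=5 -> slot 5
154: h=11 -> slot 11
989: h=1 -> slot 1
89: h=11, probe 11,12 -> slot 12
552: h=6 -> slot 6
199: h=4 -> slot 4
504: h=10 -> slot 10
322: h=10, probe 10,11,12,0 -> slot 0
175: h=6, probe 6,7 -> slot 7
Table: [322, 989, ∅, ∅, 199, 96, 552, 175, ∅, ∅, 504, 154, 89]

175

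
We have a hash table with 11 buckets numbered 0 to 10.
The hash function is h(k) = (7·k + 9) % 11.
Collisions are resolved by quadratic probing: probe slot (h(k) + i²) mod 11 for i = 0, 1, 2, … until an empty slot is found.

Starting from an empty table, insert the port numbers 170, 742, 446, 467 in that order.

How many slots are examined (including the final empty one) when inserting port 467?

170: h=0 → slot 0
742: h=0, probe 0,1 → slot 1
446: h=7 → slot 7
467: h=0, probe 0,1,4 → slot 4
Table: [170, 742, -, -, 467, -, -, 446, -, -, -]

3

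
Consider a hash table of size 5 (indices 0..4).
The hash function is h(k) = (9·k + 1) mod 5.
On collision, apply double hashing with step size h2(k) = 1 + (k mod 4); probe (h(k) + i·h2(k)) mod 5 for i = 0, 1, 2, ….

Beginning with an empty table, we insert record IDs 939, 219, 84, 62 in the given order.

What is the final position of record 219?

1

939 hashes to 2; slot 2 is free => place at 2.
219 hashes to 2, h2=4; 2 taken => place at 1.
84 hashes to 2, h2=1; 2 taken => place at 3.
62 hashes to 4; slot 4 is free => place at 4.
Table: [., 219, 939, 84, 62]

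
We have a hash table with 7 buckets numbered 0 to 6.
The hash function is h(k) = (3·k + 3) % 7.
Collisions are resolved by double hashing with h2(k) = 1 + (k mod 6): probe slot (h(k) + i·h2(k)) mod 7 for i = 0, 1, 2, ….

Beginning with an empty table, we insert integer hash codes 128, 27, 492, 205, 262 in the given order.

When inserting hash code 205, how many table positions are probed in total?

Insert 128: h=2, slot 2 empty -> index 2.
Insert 27: h=0, slot 0 empty -> index 0.
Insert 492: h=2, h2=1, slot 2 occupied -> index 3.
Insert 205: h=2, h2=2, slot 2 occupied -> index 4.
Insert 262: h=5, slot 5 empty -> index 5.
Table: [27, ., 128, 492, 205, 262, .]

2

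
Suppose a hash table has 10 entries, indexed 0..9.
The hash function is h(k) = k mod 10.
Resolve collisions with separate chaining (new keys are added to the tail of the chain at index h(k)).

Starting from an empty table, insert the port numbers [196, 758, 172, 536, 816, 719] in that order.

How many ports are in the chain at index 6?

3

196 -> bucket 6
758 -> bucket 8
172 -> bucket 2
536 -> bucket 6 (collision)
816 -> bucket 6 (collision)
719 -> bucket 9
Final buckets:
0: .
1: .
2: 172
3: .
4: .
5: .
6: 196 -> 536 -> 816
7: .
8: 758
9: 719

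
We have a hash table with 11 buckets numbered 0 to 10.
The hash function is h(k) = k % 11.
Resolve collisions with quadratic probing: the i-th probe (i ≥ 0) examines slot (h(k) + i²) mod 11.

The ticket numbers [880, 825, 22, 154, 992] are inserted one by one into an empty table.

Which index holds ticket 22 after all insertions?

880 hashes to 0; slot 0 is free -> place at 0.
825 hashes to 0; 0 taken -> place at 1.
22 hashes to 0; 0,1 taken -> place at 4.
154 hashes to 0; 0,1,4 taken -> place at 9.
992 hashes to 2; slot 2 is free -> place at 2.
Table: [880, 825, 992, ., 22, ., ., ., ., 154, .]

4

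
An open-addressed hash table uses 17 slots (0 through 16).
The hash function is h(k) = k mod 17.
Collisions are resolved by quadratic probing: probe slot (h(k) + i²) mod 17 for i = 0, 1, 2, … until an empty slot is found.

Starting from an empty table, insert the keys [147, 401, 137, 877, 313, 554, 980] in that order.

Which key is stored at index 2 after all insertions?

147: h=11 → slot 11
401: h=10 → slot 10
137: h=1 → slot 1
877: h=10, probe 10,11,14 → slot 14
313: h=7 → slot 7
554: h=10, probe 10,11,14,2 → slot 2
980: h=11, probe 11,12 → slot 12
Table: [., 137, 554, ., ., ., ., 313, ., ., 401, 147, 980, ., 877, ., .]

554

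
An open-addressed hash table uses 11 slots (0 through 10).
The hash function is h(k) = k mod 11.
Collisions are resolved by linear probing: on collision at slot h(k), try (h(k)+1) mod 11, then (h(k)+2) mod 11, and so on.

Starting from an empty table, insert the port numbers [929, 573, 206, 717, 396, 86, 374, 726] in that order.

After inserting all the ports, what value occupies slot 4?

726

Insert 929: h=5, slot 5 empty -> index 5.
Insert 573: h=1, slot 1 empty -> index 1.
Insert 206: h=8, slot 8 empty -> index 8.
Insert 717: h=2, slot 2 empty -> index 2.
Insert 396: h=0, slot 0 empty -> index 0.
Insert 86: h=9, slot 9 empty -> index 9.
Insert 374: h=0, slots 0,1,2 occupied -> index 3.
Insert 726: h=0, slots 0,1,2,3 occupied -> index 4.
Table: [396, 573, 717, 374, 726, 929, ., ., 206, 86, .]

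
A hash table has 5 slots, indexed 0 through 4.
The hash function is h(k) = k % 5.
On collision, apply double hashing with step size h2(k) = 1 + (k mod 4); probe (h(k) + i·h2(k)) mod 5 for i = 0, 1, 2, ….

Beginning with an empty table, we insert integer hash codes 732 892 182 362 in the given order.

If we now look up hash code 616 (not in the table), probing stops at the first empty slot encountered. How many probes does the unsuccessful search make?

732 hashes to 2; slot 2 is free => place at 2.
892 hashes to 2, h2=1; 2 taken => place at 3.
182 hashes to 2, h2=3; 2 taken => place at 0.
362 hashes to 2, h2=3; 2,0,3 taken => place at 1.
Table: [182, 362, 732, 892, ∅]
Lookup 616: h=1, h2=1, probe 1,2,3,4 → slot 4 empty, not found.

4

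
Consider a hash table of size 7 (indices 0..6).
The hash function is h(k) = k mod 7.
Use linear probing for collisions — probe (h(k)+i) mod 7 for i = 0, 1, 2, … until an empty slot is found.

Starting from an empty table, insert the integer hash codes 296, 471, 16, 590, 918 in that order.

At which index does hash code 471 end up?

3

296 hashes to 2; slot 2 is free → place at 2.
471 hashes to 2; 2 taken → place at 3.
16 hashes to 2; 2,3 taken → place at 4.
590 hashes to 2; 2,3,4 taken → place at 5.
918 hashes to 1; slot 1 is free → place at 1.
Table: [_, 918, 296, 471, 16, 590, _]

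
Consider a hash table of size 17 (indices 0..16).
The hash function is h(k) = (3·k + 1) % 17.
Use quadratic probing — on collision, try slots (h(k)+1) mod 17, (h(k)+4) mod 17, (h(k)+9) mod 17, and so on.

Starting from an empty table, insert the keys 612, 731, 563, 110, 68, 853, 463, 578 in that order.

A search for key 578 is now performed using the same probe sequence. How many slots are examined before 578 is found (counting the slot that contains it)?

5

612: h=1 -> slot 1
731: h=1, probe 1,2 -> slot 2
563: h=7 -> slot 7
110: h=8 -> slot 8
68: h=1, probe 1,2,5 -> slot 5
853: h=10 -> slot 10
463: h=13 -> slot 13
578: h=1, probe 1,2,5,10,0 -> slot 0
Table: [578, 612, 731, -, -, 68, -, 563, 110, -, 853, -, -, 463, -, -, -]
Lookup 578: h=1, probe 1,2,5,10,0 → found at 0.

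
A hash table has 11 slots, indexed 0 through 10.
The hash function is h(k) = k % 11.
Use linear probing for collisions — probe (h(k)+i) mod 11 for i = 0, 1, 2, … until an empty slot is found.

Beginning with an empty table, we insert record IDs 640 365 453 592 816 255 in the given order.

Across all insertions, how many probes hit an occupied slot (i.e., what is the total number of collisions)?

640 hashes to 2; slot 2 is free => place at 2.
365 hashes to 2; 2 taken => place at 3.
453 hashes to 2; 2,3 taken => place at 4.
592 hashes to 9; slot 9 is free => place at 9.
816 hashes to 2; 2,3,4 taken => place at 5.
255 hashes to 2; 2,3,4,5 taken => place at 6.
Table: [., ., 640, 365, 453, 816, 255, ., ., 592, .]

10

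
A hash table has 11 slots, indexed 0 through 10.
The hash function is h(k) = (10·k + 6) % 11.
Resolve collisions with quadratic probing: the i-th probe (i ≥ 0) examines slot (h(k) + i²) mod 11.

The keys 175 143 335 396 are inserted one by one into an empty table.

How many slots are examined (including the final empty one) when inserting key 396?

175 hashes to 7; slot 7 is free → place at 7.
143 hashes to 6; slot 6 is free → place at 6.
335 hashes to 1; slot 1 is free → place at 1.
396 hashes to 6; 6,7 taken → place at 10.
Table: [—, 335, —, —, —, —, 143, 175, —, —, 396]

3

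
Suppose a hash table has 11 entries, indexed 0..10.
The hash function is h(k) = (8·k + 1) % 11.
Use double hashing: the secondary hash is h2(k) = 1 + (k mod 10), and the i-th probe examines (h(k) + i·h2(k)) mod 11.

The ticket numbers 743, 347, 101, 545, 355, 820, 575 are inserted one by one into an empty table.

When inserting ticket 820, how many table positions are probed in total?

3

743 hashes to 5; slot 5 is free → place at 5.
347 hashes to 5, h2=8; 5 taken → place at 2.
101 hashes to 6; slot 6 is free → place at 6.
545 hashes to 5, h2=6; 5 taken → place at 0.
355 hashes to 3; slot 3 is free → place at 3.
820 hashes to 5, h2=1; 5,6 taken → place at 7.
575 hashes to 3, h2=6; 3 taken → place at 9.
Table: [545, -, 347, 355, -, 743, 101, 820, -, 575, -]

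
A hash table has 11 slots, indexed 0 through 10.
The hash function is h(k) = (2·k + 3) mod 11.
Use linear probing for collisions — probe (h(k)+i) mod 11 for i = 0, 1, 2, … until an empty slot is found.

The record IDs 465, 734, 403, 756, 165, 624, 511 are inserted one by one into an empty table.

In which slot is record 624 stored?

Insert 465: h=9, slot 9 empty → index 9.
Insert 734: h=8, slot 8 empty → index 8.
Insert 403: h=6, slot 6 empty → index 6.
Insert 756: h=8, slots 8,9 occupied → index 10.
Insert 165: h=3, slot 3 empty → index 3.
Insert 624: h=8, slots 8,9,10 occupied → index 0.
Insert 511: h=2, slot 2 empty → index 2.
Table: [624, ∅, 511, 165, ∅, ∅, 403, ∅, 734, 465, 756]

0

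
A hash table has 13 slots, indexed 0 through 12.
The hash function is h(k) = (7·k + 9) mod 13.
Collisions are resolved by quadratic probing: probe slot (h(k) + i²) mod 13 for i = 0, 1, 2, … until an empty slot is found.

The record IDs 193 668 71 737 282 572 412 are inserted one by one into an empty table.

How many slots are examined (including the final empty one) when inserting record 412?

4

193 hashes to 8; slot 8 is free → place at 8.
668 hashes to 5; slot 5 is free → place at 5.
71 hashes to 12; slot 12 is free → place at 12.
737 hashes to 7; slot 7 is free → place at 7.
282 hashes to 7; 7,8 taken → place at 11.
572 hashes to 9; slot 9 is free → place at 9.
412 hashes to 7; 7,8,11 taken → place at 3.
Table: [—, —, —, 412, —, 668, —, 737, 193, 572, —, 282, 71]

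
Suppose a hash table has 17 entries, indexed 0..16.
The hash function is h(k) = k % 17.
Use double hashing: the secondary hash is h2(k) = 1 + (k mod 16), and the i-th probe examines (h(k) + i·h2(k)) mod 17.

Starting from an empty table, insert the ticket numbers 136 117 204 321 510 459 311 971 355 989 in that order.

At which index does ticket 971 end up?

136 hashes to 0; slot 0 is free -> place at 0.
117 hashes to 15; slot 15 is free -> place at 15.
204 hashes to 0, h2=13; 0 taken -> place at 13.
321 hashes to 15, h2=2; 15,0 taken -> place at 2.
510 hashes to 0, h2=15; 0,15,13 taken -> place at 11.
459 hashes to 0, h2=12; 0 taken -> place at 12.
311 hashes to 5; slot 5 is free -> place at 5.
971 hashes to 2, h2=12; 2 taken -> place at 14.
355 hashes to 15, h2=4; 15,2 taken -> place at 6.
989 hashes to 3; slot 3 is free -> place at 3.
Table: [136, _, 321, 989, _, 311, 355, _, _, _, _, 510, 459, 204, 971, 117, _]

14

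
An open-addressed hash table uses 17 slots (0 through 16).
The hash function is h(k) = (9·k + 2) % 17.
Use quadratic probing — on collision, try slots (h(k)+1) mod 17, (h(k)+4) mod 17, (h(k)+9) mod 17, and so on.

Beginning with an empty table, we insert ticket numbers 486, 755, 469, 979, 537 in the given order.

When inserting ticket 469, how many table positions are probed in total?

486 hashes to 7; slot 7 is free -> place at 7.
755 hashes to 14; slot 14 is free -> place at 14.
469 hashes to 7; 7 taken -> place at 8.
979 hashes to 7; 7,8 taken -> place at 11.
537 hashes to 7; 7,8,11 taken -> place at 16.
Table: [., ., ., ., ., ., ., 486, 469, ., ., 979, ., ., 755, ., 537]

2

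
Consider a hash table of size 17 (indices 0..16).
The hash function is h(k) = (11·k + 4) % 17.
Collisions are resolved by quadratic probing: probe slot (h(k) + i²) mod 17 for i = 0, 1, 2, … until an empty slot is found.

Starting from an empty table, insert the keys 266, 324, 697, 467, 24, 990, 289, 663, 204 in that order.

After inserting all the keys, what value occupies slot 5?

289

266 hashes to 6; slot 6 is free → place at 6.
324 hashes to 15; slot 15 is free → place at 15.
697 hashes to 4; slot 4 is free → place at 4.
467 hashes to 7; slot 7 is free → place at 7.
24 hashes to 13; slot 13 is free → place at 13.
990 hashes to 14; slot 14 is free → place at 14.
289 hashes to 4; 4 taken → place at 5.
663 hashes to 4; 4,5 taken → place at 8.
204 hashes to 4; 4,5,8,13 taken → place at 3.
Table: [—, —, —, 204, 697, 289, 266, 467, 663, —, —, —, —, 24, 990, 324, —]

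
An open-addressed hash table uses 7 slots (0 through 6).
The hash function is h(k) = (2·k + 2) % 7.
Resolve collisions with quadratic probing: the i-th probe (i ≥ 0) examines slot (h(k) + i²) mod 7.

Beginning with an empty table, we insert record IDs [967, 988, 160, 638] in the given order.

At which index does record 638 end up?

1

Insert 967: h=4, slot 4 empty -> index 4.
Insert 988: h=4, slot 4 occupied -> index 5.
Insert 160: h=0, slot 0 empty -> index 0.
Insert 638: h=4, slots 4,5 occupied -> index 1.
Table: [160, 638, ∅, ∅, 967, 988, ∅]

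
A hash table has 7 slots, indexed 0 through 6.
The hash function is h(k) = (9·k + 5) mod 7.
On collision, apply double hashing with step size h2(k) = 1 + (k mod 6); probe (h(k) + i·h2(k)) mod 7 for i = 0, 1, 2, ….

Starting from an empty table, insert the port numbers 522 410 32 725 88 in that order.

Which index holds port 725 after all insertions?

4

522 hashes to 6; slot 6 is free => place at 6.
410 hashes to 6, h2=3; 6 taken => place at 2.
32 hashes to 6, h2=3; 6,2 taken => place at 5.
725 hashes to 6, h2=6; 6,5 taken => place at 4.
88 hashes to 6, h2=5; 6,4,2 taken => place at 0.
Table: [88, -, 410, -, 725, 32, 522]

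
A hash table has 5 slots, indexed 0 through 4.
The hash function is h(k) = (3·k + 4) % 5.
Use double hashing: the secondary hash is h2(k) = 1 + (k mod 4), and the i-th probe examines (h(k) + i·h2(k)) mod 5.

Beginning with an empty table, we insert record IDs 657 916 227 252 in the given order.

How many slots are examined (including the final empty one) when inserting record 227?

657: h=0 -> slot 0
916: h=2 -> slot 2
227: h=0, h2=4, probe 0,4 -> slot 4
252: h=0, h2=1, probe 0,1 -> slot 1
Table: [657, 252, 916, -, 227]

2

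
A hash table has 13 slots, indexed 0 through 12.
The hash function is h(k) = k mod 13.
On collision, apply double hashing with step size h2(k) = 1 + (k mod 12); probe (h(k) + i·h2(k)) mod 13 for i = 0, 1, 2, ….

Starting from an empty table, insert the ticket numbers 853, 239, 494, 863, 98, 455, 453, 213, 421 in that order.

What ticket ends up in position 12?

455

853 hashes to 8; slot 8 is free -> place at 8.
239 hashes to 5; slot 5 is free -> place at 5.
494 hashes to 0; slot 0 is free -> place at 0.
863 hashes to 5, h2=12; 5 taken -> place at 4.
98 hashes to 7; slot 7 is free -> place at 7.
455 hashes to 0, h2=12; 0 taken -> place at 12.
453 hashes to 11; slot 11 is free -> place at 11.
213 hashes to 5, h2=10; 5 taken -> place at 2.
421 hashes to 5, h2=2; 5,7 taken -> place at 9.
Table: [494, ∅, 213, ∅, 863, 239, ∅, 98, 853, 421, ∅, 453, 455]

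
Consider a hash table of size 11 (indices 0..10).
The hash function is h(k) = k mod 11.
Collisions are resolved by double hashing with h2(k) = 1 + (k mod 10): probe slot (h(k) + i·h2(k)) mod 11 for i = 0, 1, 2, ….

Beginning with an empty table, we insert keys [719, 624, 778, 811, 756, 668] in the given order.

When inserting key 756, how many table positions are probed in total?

719 hashes to 4; slot 4 is free → place at 4.
624 hashes to 8; slot 8 is free → place at 8.
778 hashes to 8, h2=9; 8 taken → place at 6.
811 hashes to 8, h2=2; 8 taken → place at 10.
756 hashes to 8, h2=7; 8,4 taken → place at 0.
668 hashes to 8, h2=9; 8,6,4 taken → place at 2.
Table: [756, -, 668, -, 719, -, 778, -, 624, -, 811]

3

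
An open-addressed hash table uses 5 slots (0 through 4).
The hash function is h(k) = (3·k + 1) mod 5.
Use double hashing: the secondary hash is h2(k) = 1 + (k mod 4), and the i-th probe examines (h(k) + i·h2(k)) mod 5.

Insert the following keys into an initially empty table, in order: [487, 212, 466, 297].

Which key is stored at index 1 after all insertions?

487: h=2 => slot 2
212: h=2, h2=1, probe 2,3 => slot 3
466: h=4 => slot 4
297: h=2, h2=2, probe 2,4,1 => slot 1
Table: [—, 297, 487, 212, 466]

297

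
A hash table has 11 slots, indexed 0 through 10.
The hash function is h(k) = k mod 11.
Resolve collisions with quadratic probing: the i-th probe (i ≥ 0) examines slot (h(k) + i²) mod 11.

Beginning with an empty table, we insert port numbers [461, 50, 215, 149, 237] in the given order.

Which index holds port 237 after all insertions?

0

461: h=10 -> slot 10
50: h=6 -> slot 6
215: h=6, probe 6,7 -> slot 7
149: h=6, probe 6,7,10,4 -> slot 4
237: h=6, probe 6,7,10,4,0 -> slot 0
Table: [237, -, -, -, 149, -, 50, 215, -, -, 461]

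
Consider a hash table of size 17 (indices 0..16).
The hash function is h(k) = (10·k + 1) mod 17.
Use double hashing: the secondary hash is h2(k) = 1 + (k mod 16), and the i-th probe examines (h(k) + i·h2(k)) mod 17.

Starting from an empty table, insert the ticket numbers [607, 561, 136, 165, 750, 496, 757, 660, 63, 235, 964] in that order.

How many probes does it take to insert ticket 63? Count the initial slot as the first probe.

Insert 607: h=2, slot 2 empty => index 2.
Insert 561: h=1, slot 1 empty => index 1.
Insert 136: h=1, h2=9, slot 1 occupied => index 10.
Insert 165: h=2, h2=6, slot 2 occupied => index 8.
Insert 750: h=4, slot 4 empty => index 4.
Insert 496: h=14, slot 14 empty => index 14.
Insert 757: h=6, slot 6 empty => index 6.
Insert 660: h=5, slot 5 empty => index 5.
Insert 63: h=2, h2=16, slots 2,1 occupied => index 0.
Insert 235: h=5, h2=12, slots 5,0 occupied => index 12.
Insert 964: h=2, h2=5, slot 2 occupied => index 7.
Table: [63, 561, 607, _, 750, 660, 757, 964, 165, _, 136, _, 235, _, 496, _, _]

3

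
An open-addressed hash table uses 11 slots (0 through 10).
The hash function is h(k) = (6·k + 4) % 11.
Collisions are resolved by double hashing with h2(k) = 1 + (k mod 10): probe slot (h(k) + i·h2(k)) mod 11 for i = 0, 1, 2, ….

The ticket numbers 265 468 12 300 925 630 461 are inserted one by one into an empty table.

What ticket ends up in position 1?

630

Insert 265: h=10, slot 10 empty -> index 10.
Insert 468: h=7, slot 7 empty -> index 7.
Insert 12: h=10, h2=3, slot 10 occupied -> index 2.
Insert 300: h=0, slot 0 empty -> index 0.
Insert 925: h=10, h2=6, slot 10 occupied -> index 5.
Insert 630: h=0, h2=1, slot 0 occupied -> index 1.
Insert 461: h=9, slot 9 empty -> index 9.
Table: [300, 630, 12, ∅, ∅, 925, ∅, 468, ∅, 461, 265]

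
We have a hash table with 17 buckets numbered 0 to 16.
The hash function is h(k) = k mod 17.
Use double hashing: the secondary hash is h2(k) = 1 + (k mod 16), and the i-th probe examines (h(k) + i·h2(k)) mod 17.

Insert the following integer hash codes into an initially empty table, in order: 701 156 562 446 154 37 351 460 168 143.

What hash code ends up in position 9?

701 hashes to 4; slot 4 is free → place at 4.
156 hashes to 3; slot 3 is free → place at 3.
562 hashes to 1; slot 1 is free → place at 1.
446 hashes to 4, h2=15; 4 taken → place at 2.
154 hashes to 1, h2=11; 1 taken → place at 12.
37 hashes to 3, h2=6; 3 taken → place at 9.
351 hashes to 11; slot 11 is free → place at 11.
460 hashes to 1, h2=13; 1 taken → place at 14.
168 hashes to 15; slot 15 is free → place at 15.
143 hashes to 7; slot 7 is free → place at 7.
Table: [., 562, 446, 156, 701, ., ., 143, ., 37, ., 351, 154, ., 460, 168, .]

37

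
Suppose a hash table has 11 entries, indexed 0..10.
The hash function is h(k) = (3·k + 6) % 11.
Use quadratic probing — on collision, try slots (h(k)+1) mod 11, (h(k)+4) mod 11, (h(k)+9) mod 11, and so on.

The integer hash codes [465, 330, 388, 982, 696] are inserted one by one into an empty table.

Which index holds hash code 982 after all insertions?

8

465: h=4 => slot 4
330: h=6 => slot 6
388: h=4, probe 4,5 => slot 5
982: h=4, probe 4,5,8 => slot 8
696: h=4, probe 4,5,8,2 => slot 2
Table: [., ., 696, ., 465, 388, 330, ., 982, ., .]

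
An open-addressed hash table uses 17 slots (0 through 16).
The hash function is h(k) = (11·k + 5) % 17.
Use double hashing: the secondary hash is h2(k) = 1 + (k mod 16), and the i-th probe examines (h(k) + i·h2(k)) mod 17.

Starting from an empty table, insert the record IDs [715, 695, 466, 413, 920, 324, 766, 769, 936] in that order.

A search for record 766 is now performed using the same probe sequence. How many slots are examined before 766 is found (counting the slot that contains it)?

3

Insert 715: h=16, slot 16 empty -> index 16.
Insert 695: h=0, slot 0 empty -> index 0.
Insert 466: h=14, slot 14 empty -> index 14.
Insert 413: h=9, slot 9 empty -> index 9.
Insert 920: h=10, slot 10 empty -> index 10.
Insert 324: h=16, h2=5, slot 16 occupied -> index 4.
Insert 766: h=16, h2=15, slots 16,14 occupied -> index 12.
Insert 769: h=15, slot 15 empty -> index 15.
Insert 936: h=16, h2=9, slot 16 occupied -> index 8.
Table: [695, -, -, -, 324, -, -, -, 936, 413, 920, -, 766, -, 466, 769, 715]
Lookup 766: h=16, h2=15, probe 16,14,12 → found at 12.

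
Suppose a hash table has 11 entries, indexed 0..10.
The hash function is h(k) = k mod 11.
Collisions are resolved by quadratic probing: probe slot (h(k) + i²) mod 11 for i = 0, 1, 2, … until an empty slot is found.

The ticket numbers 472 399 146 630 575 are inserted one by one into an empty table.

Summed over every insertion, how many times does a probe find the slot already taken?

6

Insert 472: h=10, slot 10 empty -> index 10.
Insert 399: h=3, slot 3 empty -> index 3.
Insert 146: h=3, slot 3 occupied -> index 4.
Insert 630: h=3, slots 3,4 occupied -> index 7.
Insert 575: h=3, slots 3,4,7 occupied -> index 1.
Table: [-, 575, -, 399, 146, -, -, 630, -, -, 472]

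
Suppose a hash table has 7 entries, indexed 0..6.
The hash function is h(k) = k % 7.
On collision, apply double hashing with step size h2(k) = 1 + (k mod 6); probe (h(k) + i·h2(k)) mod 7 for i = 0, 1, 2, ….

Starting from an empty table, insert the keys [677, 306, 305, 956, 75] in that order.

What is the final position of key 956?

677: h=5 → slot 5
306: h=5, h2=1, probe 5,6 → slot 6
305: h=4 → slot 4
956: h=4, h2=3, probe 4,0 → slot 0
75: h=5, h2=4, probe 5,2 → slot 2
Table: [956, -, 75, -, 305, 677, 306]

0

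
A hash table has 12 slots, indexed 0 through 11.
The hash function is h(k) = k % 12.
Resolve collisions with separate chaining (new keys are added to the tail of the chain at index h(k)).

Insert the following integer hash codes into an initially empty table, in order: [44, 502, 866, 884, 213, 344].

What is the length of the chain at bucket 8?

44 → bucket 8
502 → bucket 10
866 → bucket 2
884 → bucket 8 (collision)
213 → bucket 9
344 → bucket 8 (collision)
Final buckets:
0: ∅
1: ∅
2: 866
3: ∅
4: ∅
5: ∅
6: ∅
7: ∅
8: 44 -> 884 -> 344
9: 213
10: 502
11: ∅

3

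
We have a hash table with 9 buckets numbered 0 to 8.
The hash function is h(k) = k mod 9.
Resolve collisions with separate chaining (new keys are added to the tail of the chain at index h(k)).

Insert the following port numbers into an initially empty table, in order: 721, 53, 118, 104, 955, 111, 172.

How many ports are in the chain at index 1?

721 -> bucket 1
53 -> bucket 8
118 -> bucket 1 (collision)
104 -> bucket 5
955 -> bucket 1 (collision)
111 -> bucket 3
172 -> bucket 1 (collision)
Final buckets:
0: -
1: 721 -> 118 -> 955 -> 172
2: -
3: 111
4: -
5: 104
6: -
7: -
8: 53

4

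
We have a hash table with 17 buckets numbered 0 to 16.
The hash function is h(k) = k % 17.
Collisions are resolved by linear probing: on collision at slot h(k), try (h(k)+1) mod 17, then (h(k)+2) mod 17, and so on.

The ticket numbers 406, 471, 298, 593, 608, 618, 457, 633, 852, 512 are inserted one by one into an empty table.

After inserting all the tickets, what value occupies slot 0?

457

406 hashes to 15; slot 15 is free → place at 15.
471 hashes to 12; slot 12 is free → place at 12.
298 hashes to 9; slot 9 is free → place at 9.
593 hashes to 15; 15 taken → place at 16.
608 hashes to 13; slot 13 is free → place at 13.
618 hashes to 6; slot 6 is free → place at 6.
457 hashes to 15; 15,16 taken → place at 0.
633 hashes to 4; slot 4 is free → place at 4.
852 hashes to 2; slot 2 is free → place at 2.
512 hashes to 2; 2 taken → place at 3.
Table: [457, —, 852, 512, 633, —, 618, —, —, 298, —, —, 471, 608, —, 406, 593]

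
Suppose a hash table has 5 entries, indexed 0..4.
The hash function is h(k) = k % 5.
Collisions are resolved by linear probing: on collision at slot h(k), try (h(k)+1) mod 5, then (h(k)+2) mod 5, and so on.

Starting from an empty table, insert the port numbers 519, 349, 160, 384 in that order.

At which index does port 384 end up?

2

Insert 519: h=4, slot 4 empty → index 4.
Insert 349: h=4, slot 4 occupied → index 0.
Insert 160: h=0, slot 0 occupied → index 1.
Insert 384: h=4, slots 4,0,1 occupied → index 2.
Table: [349, 160, 384, —, 519]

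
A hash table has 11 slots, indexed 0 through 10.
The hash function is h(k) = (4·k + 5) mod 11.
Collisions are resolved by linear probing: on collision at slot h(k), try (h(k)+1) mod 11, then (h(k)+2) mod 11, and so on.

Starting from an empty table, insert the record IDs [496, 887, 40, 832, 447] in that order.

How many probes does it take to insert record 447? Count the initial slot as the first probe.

4

496: h=9 -> slot 9
887: h=0 -> slot 0
40: h=0, probe 0,1 -> slot 1
832: h=0, probe 0,1,2 -> slot 2
447: h=0, probe 0,1,2,3 -> slot 3
Table: [887, 40, 832, 447, _, _, _, _, _, 496, _]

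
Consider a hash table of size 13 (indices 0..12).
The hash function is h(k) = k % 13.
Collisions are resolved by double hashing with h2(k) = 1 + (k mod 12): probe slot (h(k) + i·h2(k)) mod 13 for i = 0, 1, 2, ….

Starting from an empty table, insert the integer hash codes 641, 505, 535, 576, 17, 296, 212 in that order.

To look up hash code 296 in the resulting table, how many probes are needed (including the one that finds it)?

2

Insert 641: h=4, slot 4 empty -> index 4.
Insert 505: h=11, slot 11 empty -> index 11.
Insert 535: h=2, slot 2 empty -> index 2.
Insert 576: h=4, h2=1, slot 4 occupied -> index 5.
Insert 17: h=4, h2=6, slot 4 occupied -> index 10.
Insert 296: h=10, h2=9, slot 10 occupied -> index 6.
Insert 212: h=4, h2=9, slot 4 occupied -> index 0.
Table: [212, ∅, 535, ∅, 641, 576, 296, ∅, ∅, ∅, 17, 505, ∅]
Lookup 296: h=10, h2=9, probe 10,6 → found at 6.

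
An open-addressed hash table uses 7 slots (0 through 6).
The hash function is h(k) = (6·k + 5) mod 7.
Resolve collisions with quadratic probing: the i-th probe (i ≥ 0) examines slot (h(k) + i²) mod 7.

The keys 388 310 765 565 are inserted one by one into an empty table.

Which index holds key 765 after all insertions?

4

388 hashes to 2; slot 2 is free -> place at 2.
310 hashes to 3; slot 3 is free -> place at 3.
765 hashes to 3; 3 taken -> place at 4.
565 hashes to 0; slot 0 is free -> place at 0.
Table: [565, _, 388, 310, 765, _, _]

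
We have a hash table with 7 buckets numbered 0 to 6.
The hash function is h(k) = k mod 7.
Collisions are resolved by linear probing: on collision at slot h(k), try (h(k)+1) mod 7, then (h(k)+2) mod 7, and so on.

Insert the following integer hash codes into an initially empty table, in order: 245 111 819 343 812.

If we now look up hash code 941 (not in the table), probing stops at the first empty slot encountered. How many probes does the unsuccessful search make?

Insert 245: h=0, slot 0 empty => index 0.
Insert 111: h=6, slot 6 empty => index 6.
Insert 819: h=0, slot 0 occupied => index 1.
Insert 343: h=0, slots 0,1 occupied => index 2.
Insert 812: h=0, slots 0,1,2 occupied => index 3.
Table: [245, 819, 343, 812, _, _, 111]
Lookup 941: h=3, probe 3,4 → slot 4 empty, not found.

2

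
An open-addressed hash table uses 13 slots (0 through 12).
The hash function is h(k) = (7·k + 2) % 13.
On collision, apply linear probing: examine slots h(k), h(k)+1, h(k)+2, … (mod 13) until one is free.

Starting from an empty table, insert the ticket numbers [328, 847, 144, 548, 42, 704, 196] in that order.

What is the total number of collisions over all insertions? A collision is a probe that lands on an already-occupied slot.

328: h=10 → slot 10
847: h=3 → slot 3
144: h=9 → slot 9
548: h=3, probe 3,4 → slot 4
42: h=10, probe 10,11 → slot 11
704: h=3, probe 3,4,5 → slot 5
196: h=9, probe 9,10,11,12 → slot 12
Table: [., ., ., 847, 548, 704, ., ., ., 144, 328, 42, 196]

7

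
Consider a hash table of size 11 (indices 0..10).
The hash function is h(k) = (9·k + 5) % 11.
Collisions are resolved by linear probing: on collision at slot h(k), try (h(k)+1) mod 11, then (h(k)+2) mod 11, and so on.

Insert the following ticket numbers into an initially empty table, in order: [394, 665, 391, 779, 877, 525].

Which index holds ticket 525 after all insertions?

1

394: h=9 → slot 9
665: h=6 → slot 6
391: h=4 → slot 4
779: h=9, probe 9,10 → slot 10
877: h=0 → slot 0
525: h=0, probe 0,1 → slot 1
Table: [877, 525, ∅, ∅, 391, ∅, 665, ∅, ∅, 394, 779]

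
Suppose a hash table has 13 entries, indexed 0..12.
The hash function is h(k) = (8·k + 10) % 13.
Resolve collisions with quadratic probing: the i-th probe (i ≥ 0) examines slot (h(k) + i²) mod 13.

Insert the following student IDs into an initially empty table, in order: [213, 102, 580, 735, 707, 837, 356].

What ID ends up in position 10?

213: h=11 => slot 11
102: h=7 => slot 7
580: h=9 => slot 9
735: h=1 => slot 1
707: h=11, probe 11,12 => slot 12
837: h=11, probe 11,12,2 => slot 2
356: h=11, probe 11,12,2,7,1,10 => slot 10
Table: [., 735, 837, ., ., ., ., 102, ., 580, 356, 213, 707]

356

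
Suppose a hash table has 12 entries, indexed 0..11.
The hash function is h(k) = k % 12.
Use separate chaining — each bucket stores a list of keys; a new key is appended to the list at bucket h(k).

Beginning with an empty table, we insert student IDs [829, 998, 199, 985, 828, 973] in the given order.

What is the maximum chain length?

3

829 → bucket 1
998 → bucket 2
199 → bucket 7
985 → bucket 1 (collision)
828 → bucket 0
973 → bucket 1 (collision)
Final buckets:
0: 828
1: 829 -> 985 -> 973
2: 998
3: .
4: .
5: .
6: .
7: 199
8: .
9: .
10: .
11: .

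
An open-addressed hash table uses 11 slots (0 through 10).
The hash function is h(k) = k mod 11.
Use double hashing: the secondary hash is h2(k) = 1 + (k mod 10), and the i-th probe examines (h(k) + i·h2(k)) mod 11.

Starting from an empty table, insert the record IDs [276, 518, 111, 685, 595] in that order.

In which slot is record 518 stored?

276: h=1 -> slot 1
518: h=1, h2=9, probe 1,10 -> slot 10
111: h=1, h2=2, probe 1,3 -> slot 3
685: h=3, h2=6, probe 3,9 -> slot 9
595: h=1, h2=6, probe 1,7 -> slot 7
Table: [., 276, ., 111, ., ., ., 595, ., 685, 518]

10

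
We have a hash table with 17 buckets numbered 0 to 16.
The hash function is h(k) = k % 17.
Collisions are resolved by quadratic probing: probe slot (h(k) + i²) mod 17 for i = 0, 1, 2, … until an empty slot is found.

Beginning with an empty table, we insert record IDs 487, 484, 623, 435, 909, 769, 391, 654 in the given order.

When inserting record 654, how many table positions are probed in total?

5

487: h=11 → slot 11
484: h=8 → slot 8
623: h=11, probe 11,12 → slot 12
435: h=10 → slot 10
909: h=8, probe 8,9 → slot 9
769: h=4 → slot 4
391: h=0 → slot 0
654: h=8, probe 8,9,12,0,7 → slot 7
Table: [391, _, _, _, 769, _, _, 654, 484, 909, 435, 487, 623, _, _, _, _]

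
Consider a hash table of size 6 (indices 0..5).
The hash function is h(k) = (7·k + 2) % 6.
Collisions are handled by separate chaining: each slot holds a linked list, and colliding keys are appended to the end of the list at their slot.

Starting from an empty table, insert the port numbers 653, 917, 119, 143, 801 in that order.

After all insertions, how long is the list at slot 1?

4

Insert 653: h=1, bucket 1 empty → new chain.
Insert 917: h=1, bucket 1 nonempty → append to chain.
Insert 119: h=1, bucket 1 nonempty → append to chain.
Insert 143: h=1, bucket 1 nonempty → append to chain.
Insert 801: h=5, bucket 5 empty → new chain.
Final buckets:
0: ∅
1: 653 -> 917 -> 119 -> 143
2: ∅
3: ∅
4: ∅
5: 801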